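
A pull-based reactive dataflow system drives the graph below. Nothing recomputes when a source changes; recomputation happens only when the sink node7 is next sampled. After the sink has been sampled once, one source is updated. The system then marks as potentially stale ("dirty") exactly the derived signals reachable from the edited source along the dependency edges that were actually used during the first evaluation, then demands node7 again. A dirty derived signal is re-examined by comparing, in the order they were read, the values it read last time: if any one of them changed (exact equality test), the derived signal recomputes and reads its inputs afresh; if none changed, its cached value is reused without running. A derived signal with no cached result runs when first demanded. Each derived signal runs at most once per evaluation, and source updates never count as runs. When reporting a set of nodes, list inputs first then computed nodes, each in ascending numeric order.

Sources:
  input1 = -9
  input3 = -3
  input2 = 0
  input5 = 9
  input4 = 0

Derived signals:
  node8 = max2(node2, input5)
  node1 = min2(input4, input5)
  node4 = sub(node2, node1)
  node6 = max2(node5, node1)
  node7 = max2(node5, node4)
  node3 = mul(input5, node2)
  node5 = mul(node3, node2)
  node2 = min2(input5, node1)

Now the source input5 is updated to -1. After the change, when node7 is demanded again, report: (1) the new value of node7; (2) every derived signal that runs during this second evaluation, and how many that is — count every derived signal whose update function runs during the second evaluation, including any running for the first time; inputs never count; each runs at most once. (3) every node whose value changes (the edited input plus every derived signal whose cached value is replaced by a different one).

New value of node7: 0.
Derived signals that run: node1, node2, node3, node4, node5, node7 — 6 in total.
Values that change: input5, node1, node2, node3, node5.

First evaluation (everything demanded from the output):
  node1 = min2(0, 9) = 0
  node2 = min2(9, 0) = 0
  node3 = mul(9, 0) = 0
  node4 = sub(0, 0) = 0
  node5 = mul(0, 0) = 0
  node7 = max2(0, 0) = 0

Propagation after the edit:
  node1: runs — input5 9->-1; result -1.
  node2: runs — input5 9->-1; node1 0->-1; result -1.
  node3: runs — input5 9->-1; node2 0->-1; result 1.
  node4: runs — node2 0->-1; node1 0->-1; result 0 (same value as before).
  node5: runs — node3 0->1; node2 0->-1; result -1.
  node7: runs — node5 0->-1; result 0 (same value as before).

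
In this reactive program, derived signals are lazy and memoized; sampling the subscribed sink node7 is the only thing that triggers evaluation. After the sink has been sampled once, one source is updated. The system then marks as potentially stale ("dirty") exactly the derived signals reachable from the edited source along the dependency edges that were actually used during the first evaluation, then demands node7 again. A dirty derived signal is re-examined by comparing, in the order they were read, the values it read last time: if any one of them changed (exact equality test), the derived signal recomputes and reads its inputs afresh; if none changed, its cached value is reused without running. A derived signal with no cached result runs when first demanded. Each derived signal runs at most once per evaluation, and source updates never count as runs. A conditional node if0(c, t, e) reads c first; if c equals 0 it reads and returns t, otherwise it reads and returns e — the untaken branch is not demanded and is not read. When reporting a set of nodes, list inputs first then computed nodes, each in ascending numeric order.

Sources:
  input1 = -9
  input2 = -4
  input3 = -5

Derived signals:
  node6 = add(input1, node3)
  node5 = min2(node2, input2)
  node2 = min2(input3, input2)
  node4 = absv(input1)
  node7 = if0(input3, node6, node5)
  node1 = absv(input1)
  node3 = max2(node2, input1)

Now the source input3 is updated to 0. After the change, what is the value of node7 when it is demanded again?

Demanding node7 again yields -13.
Note the branch switch — demand abandons node5, which is never re-examined.

First demand of the output computes:
  node2 = min2(-5, -4) = -5
  node5 = min2(-5, -4) = -5
  node7 = if0(input3=-5 -> else branch node5) = -5

After the edit, cleaning proceeds:
  node2: a read changed (input3 -5->0) — executes, giving -4.
  node3: had never run; runs now, result -4.
  node5: stays stale; no demand reaches it after the flip.
  node6: had never run; runs now, result -13.
  node7: a read changed (input3 -5->0) — executes, giving -13.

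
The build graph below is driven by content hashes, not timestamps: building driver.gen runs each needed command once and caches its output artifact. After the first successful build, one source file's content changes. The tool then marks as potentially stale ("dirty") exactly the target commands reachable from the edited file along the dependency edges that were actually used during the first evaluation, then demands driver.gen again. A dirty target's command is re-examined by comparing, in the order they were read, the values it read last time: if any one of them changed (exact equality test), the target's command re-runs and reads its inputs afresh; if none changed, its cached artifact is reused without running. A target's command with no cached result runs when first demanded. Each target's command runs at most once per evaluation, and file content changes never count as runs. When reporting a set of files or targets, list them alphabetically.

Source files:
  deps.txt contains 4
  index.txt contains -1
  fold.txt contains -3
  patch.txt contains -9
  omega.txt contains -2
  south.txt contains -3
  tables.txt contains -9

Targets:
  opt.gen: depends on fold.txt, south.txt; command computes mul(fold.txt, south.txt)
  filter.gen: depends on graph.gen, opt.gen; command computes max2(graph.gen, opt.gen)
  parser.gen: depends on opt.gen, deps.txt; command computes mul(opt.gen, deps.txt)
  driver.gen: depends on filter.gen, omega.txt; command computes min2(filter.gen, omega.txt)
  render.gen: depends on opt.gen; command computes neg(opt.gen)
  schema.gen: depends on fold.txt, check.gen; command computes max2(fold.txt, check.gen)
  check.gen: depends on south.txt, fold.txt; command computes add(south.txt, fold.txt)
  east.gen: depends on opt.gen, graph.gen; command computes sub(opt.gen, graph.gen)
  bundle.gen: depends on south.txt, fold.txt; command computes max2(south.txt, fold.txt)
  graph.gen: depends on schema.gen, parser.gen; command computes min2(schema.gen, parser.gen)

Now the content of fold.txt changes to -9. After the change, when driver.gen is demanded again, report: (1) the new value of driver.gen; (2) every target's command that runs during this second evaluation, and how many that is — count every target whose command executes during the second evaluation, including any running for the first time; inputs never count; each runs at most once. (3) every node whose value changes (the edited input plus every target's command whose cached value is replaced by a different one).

driver.gen now evaluates to -2.
Run set: check.gen, driver.gen, filter.gen, graph.gen, opt.gen, parser.gen, schema.gen (7 run).
Changed values: check.gen, filter.gen, fold.txt, graph.gen, opt.gen, parser.gen, schema.gen.

Initial pass — values computed on the first demand:
  check.gen = add(-3, -3) = -6
  opt.gen = mul(-3, -3) = 9
  parser.gen = mul(9, 4) = 36
  schema.gen = max2(-3, -6) = -3
  graph.gen = min2(-3, 36) = -3
  filter.gen = max2(-3, 9) = 9
  driver.gen = min2(9, -2) = -2

Second demand — change propagation:
  check.gen: re-runs because fold.txt -3->-9; new result -12.
  opt.gen: re-runs because fold.txt -3->-9; new result 27.
  parser.gen: re-runs because opt.gen 9->27; new result 108.
  schema.gen: re-runs because fold.txt -3->-9; check.gen -6->-12; new result -9.
  graph.gen: re-runs because schema.gen -3->-9; parser.gen 36->108; new result -9.
  filter.gen: re-runs because graph.gen -3->-9; opt.gen 9->27; new result 27.
  driver.gen: re-runs because filter.gen 9->27; new result -2 (unchanged).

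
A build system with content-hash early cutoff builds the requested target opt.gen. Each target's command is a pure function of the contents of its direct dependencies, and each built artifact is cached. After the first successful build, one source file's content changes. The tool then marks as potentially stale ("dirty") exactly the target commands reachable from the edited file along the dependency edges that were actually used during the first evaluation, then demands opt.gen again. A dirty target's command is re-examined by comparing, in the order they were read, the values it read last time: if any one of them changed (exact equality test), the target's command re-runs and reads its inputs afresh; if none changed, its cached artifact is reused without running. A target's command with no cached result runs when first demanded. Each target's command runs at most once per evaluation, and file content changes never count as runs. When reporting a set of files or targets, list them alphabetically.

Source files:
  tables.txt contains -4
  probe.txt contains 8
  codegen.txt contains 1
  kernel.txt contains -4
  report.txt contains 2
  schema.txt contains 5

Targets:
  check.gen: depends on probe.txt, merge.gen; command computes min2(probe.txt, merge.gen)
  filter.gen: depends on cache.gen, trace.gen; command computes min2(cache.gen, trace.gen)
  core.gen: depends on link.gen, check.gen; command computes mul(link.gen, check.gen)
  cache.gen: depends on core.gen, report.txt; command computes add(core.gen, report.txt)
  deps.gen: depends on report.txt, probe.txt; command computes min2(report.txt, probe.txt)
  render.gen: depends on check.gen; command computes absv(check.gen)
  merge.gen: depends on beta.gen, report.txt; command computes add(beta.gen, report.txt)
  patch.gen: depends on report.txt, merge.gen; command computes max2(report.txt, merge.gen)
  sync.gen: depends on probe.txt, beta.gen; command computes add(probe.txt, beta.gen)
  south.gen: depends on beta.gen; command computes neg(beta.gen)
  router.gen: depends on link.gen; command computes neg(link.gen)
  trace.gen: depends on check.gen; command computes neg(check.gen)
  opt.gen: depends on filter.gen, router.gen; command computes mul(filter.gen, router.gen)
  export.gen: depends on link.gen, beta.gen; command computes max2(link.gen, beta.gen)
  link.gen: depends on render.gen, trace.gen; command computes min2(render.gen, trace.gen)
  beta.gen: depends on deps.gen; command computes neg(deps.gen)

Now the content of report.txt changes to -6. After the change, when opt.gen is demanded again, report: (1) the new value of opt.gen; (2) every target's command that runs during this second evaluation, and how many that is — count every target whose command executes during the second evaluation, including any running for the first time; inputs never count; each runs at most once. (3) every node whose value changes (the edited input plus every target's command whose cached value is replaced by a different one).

New value of opt.gen: 0.
Target commands that run: beta.gen, cache.gen, deps.gen, filter.gen, merge.gen, opt.gen — 6 in total.
Values that change: beta.gen, cache.gen, deps.gen, filter.gen, report.txt.
Key observation: the cutoff stops propagation at check.gen — its inputs' values are unchanged, so it reuses its cache.

First evaluation (everything demanded from the output):
  deps.gen = min2(2, 8) = 2
  beta.gen = neg(2) = -2
  merge.gen = add(-2, 2) = 0
  check.gen = min2(8, 0) = 0
  render.gen = absv(0) = 0
  trace.gen = neg(0) = 0
  link.gen = min2(0, 0) = 0
  core.gen = mul(0, 0) = 0
  cache.gen = add(0, 2) = 2
  filter.gen = min2(2, 0) = 0
  router.gen = neg(0) = 0
  opt.gen = mul(0, 0) = 0

Propagation after the edit:
  deps.gen: runs — report.txt 2->-6; result -6.
  beta.gen: runs — deps.gen 2->-6; result 6.
  merge.gen: runs — beta.gen -2->6; report.txt 2->-6; result 0 (same value as before).
  check.gen: checked — values it read are unchanged (probe.txt unchanged, merge.gen unchanged); reused cached 0 without running.
  render.gen: checked — values it read are unchanged (check.gen unchanged); reused cached 0 without running.
  trace.gen: checked — values it read are unchanged (check.gen unchanged); reused cached 0 without running.
  link.gen: checked — values it read are unchanged (render.gen unchanged, trace.gen unchanged); reused cached 0 without running.
  core.gen: checked — values it read are unchanged (link.gen unchanged, check.gen unchanged); reused cached 0 without running.
  cache.gen: runs — report.txt 2->-6; result -6.
  filter.gen: runs — cache.gen 2->-6; result -6.
  router.gen: checked — values it read are unchanged (link.gen unchanged); reused cached 0 without running.
  opt.gen: runs — filter.gen 0->-6; result 0 (same value as before).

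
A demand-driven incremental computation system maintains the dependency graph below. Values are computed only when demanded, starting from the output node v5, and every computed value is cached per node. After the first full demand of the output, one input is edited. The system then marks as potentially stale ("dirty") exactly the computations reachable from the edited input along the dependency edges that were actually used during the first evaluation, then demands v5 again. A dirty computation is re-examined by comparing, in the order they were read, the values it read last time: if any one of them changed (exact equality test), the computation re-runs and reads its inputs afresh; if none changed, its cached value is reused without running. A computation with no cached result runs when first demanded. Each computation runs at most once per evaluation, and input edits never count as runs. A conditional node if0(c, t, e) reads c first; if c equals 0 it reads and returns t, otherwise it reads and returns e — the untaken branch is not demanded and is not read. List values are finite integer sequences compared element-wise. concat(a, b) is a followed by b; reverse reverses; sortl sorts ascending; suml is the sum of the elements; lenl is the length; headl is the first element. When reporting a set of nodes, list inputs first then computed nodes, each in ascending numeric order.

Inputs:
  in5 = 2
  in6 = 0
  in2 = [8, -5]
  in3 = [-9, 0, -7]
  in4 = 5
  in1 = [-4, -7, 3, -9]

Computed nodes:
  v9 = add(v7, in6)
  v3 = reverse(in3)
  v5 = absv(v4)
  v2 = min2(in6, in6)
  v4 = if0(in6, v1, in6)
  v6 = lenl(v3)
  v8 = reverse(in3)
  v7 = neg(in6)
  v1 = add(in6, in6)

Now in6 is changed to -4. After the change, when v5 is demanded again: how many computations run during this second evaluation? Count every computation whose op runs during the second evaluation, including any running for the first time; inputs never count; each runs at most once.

Computations that run: v4, v5 — 2 in total.
Key observation: a condition flipped, so demand moved to the other branch — v1 is never re-examined.

First evaluation (everything demanded from the output):
  v1 = add(0, 0) = 0
  v4 = if0(in6=0 -> then branch v1) = 0
  v5 = absv(0) = 0

Propagation after the edit:
  v1: marked dirty but never re-examined — demand shifted away from it.
  v4: runs — in6 0->-4; result -4.
  v5: runs — v4 0->-4; result 4.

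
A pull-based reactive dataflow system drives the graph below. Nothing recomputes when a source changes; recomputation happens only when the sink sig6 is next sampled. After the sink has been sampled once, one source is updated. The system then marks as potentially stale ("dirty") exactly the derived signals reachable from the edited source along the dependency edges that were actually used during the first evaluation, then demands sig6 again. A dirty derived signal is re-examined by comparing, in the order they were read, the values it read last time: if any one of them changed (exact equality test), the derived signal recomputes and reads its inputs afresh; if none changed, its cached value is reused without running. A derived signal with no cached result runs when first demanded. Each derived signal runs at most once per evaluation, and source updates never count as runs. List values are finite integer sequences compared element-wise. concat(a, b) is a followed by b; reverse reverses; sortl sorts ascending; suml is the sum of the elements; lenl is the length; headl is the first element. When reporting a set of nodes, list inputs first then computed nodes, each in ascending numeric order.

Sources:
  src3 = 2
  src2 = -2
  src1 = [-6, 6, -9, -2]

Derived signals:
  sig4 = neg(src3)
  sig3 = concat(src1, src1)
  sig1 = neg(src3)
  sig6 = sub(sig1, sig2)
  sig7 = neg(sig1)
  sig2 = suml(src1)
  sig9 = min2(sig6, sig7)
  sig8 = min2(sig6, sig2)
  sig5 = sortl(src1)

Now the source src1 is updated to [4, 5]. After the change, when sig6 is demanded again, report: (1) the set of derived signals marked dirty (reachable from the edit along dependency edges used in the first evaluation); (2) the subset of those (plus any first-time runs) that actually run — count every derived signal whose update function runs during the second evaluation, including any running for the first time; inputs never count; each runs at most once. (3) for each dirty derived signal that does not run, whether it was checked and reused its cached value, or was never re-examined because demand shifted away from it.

Marked dirty: sig2, sig6.
Derived signals that run: sig2, sig6 — 2 in total.
Every dirty derived signal ran.

First evaluation (everything demanded from the output):
  sig1 = neg(2) = -2
  sig2 = suml([-6, 6, -9, -2]) = -11
  sig6 = sub(-2, -11) = 9

Propagation after the edit:
  sig2: runs — src1 [-6, 6, -9, -2]->[4, 5]; result 9.
  sig6: runs — sig2 -11->9; result -11.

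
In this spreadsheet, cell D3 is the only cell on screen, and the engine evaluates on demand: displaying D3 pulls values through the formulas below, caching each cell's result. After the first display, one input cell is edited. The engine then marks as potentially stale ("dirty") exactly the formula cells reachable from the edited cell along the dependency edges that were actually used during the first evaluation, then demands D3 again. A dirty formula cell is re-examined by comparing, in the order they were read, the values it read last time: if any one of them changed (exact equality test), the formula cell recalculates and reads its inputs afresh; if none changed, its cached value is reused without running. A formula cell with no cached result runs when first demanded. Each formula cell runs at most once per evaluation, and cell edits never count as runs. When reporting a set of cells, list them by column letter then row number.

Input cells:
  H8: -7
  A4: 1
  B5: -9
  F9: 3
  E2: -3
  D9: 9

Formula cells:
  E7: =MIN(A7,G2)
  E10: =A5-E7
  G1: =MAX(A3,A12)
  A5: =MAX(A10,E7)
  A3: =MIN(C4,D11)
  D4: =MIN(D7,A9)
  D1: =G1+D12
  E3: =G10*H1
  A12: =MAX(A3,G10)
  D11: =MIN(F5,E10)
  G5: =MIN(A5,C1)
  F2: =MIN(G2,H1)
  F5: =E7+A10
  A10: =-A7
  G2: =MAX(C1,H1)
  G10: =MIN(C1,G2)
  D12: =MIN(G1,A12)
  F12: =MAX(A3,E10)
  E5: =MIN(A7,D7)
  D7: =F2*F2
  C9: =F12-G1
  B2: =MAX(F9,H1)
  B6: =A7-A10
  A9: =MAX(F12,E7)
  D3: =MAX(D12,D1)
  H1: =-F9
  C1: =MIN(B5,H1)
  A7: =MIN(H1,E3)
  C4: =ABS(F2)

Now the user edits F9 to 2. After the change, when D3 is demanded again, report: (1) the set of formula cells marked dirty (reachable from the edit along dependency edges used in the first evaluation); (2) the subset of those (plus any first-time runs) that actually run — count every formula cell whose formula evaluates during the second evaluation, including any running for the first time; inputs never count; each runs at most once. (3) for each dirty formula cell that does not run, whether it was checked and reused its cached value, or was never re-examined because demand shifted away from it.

Initial pass — values computed on the first demand:
  H1 = -(3) = -3
  C1 = MIN(-9, -3) = -9
  G2 = MAX(-9, -3) = -3
  F2 = MIN(-3, -3) = -3
  C4 = ABS(-3) = 3
  G10 = MIN(-9, -3) = -9
  E3 = -9 * -3 = 27
  A7 = MIN(-3, 27) = -3
  A10 = -(-3) = 3
  E7 = MIN(-3, -3) = -3
  A5 = MAX(3, -3) = 3
  E10 = 3 - -3 = 6
  F5 = -3 + 3 = 0
  D11 = MIN(0, 6) = 0
  A3 = MIN(3, 0) = 0
  A12 = MAX(0, -9) = 0
  G1 = MAX(0, 0) = 0
  D12 = MIN(0, 0) = 0
  D1 = 0 + 0 = 0
  D3 = MAX(0, 0) = 0

Second demand — change propagation:
  H1: re-runs because F9 3->2; new result -2.
  C1: re-runs because H1 -3->-2; new result -9 (unchanged).
  G2: re-runs because H1 -3->-2; new result -2.
  F2: re-runs because G2 -3->-2; H1 -3->-2; new result -2.
  C4: re-runs because F2 -3->-2; new result 2.
  G10: re-runs because G2 -3->-2; new result -9 (unchanged).
  E3: re-runs because H1 -3->-2; new result 18.
  A7: re-runs because H1 -3->-2; E3 27->18; new result -2.
  A10: re-runs because A7 -3->-2; new result 2.
  E7: re-runs because A7 -3->-2; G2 -3->-2; new result -2.
  A5: re-runs because A10 3->2; E7 -3->-2; new result 2.
  E10: re-runs because A5 3->2; E7 -3->-2; new result 4.
  F5: re-runs because E7 -3->-2; A10 3->2; new result 0 (unchanged).
  D11: re-runs because E10 6->4; new result 0 (unchanged).
  A3: re-runs because C4 3->2; new result 0 (unchanged).
  A12: re-examined; everything it read last time is the same (A3 unchanged, G10 unchanged) — cache 0 kept, no run.
  G1: re-examined; everything it read last time is the same (A3 unchanged, A12 unchanged) — cache 0 kept, no run.
  D12: re-examined; everything it read last time is the same (G1 unchanged, A12 unchanged) — cache 0 kept, no run.
  D1: re-examined; everything it read last time is the same (G1 unchanged, D12 unchanged) — cache 0 kept, no run.
  D3: re-examined; everything it read last time is the same (D12 unchanged, D1 unchanged) — cache 0 kept, no run.

The important point: at A12 every value read last time is unchanged, so the dirty flag clears without a run.

Dirty set: A3, A5, A7, A10, A12, C1, C4, D1, D3, D11, D12, E3, E7, E10, F2, F5, G1, G2, G10, H1.
Run set: A3, A5, A7, A10, C1, C4, D11, E3, E7, E10, F2, F5, G2, G10, H1 (15 run).
Re-examined without running (cache reused): A12, D1, D3, D12, G1.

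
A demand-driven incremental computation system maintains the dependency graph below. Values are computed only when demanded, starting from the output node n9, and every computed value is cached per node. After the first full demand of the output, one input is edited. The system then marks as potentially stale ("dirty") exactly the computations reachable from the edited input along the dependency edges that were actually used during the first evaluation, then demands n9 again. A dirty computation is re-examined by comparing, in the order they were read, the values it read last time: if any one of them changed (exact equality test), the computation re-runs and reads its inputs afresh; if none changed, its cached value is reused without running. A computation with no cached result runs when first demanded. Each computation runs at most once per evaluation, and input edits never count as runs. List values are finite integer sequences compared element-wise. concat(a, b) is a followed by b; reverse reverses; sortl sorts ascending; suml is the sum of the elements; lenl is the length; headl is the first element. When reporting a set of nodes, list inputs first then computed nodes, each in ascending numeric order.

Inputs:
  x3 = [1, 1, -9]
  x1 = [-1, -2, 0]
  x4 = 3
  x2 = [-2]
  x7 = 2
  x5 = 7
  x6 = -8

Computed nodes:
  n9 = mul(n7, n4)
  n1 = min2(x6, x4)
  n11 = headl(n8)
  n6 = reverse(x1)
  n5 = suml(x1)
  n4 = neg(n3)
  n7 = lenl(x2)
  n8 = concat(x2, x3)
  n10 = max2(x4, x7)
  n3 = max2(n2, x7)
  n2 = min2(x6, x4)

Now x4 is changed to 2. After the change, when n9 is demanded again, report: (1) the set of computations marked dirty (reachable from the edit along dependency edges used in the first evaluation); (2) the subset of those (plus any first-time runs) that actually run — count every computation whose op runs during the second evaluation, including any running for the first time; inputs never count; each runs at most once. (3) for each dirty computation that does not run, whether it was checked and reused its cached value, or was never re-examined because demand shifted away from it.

Marked dirty: n2, n3, n4, n9.
Computations that run: n2 — 1 in total.
Checked but reused from cache: n3, n4, n9.
Key observation: the change is absorbed at n2 — it re-runs but produces the same value, and the output's value is unchanged.

First evaluation (everything demanded from the output):
  n2 = min2(-8, 3) = -8
  n3 = max2(-8, 2) = 2
  n4 = neg(2) = -2
  n7 = lenl([-2]) = 1
  n9 = mul(1, -2) = -2

Propagation after the edit:
  n2: runs — x4 3->2; result -8 (same value as before).
  n3: checked — values it read are unchanged (n2 unchanged, x7 unchanged); reused cached 2 without running.
  n4: checked — values it read are unchanged (n3 unchanged); reused cached -2 without running.
  n9: checked — values it read are unchanged (n7 unchanged, n4 unchanged); reused cached -2 without running.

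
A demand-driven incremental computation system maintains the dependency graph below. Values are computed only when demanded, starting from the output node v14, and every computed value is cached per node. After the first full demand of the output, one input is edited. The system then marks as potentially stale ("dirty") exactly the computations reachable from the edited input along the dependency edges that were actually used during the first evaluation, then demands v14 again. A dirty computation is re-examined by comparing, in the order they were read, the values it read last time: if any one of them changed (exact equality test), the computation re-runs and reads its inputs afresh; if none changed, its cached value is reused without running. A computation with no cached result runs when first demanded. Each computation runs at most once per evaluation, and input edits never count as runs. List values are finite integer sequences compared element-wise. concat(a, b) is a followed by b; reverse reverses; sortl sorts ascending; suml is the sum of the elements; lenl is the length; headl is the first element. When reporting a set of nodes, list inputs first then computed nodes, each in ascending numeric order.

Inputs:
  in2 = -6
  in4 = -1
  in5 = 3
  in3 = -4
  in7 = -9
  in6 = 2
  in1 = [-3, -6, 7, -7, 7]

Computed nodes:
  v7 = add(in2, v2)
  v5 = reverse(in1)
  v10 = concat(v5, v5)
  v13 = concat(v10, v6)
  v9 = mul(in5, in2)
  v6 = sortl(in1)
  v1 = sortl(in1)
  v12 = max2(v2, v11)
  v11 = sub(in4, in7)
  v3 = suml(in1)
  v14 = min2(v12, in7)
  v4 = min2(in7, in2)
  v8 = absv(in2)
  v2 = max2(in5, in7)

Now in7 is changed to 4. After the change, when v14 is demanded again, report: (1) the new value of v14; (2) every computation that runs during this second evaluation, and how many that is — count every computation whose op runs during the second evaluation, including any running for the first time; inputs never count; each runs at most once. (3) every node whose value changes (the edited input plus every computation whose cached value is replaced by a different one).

First evaluation (everything demanded from the output):
  v2 = max2(3, -9) = 3
  v11 = sub(-1, -9) = 8
  v12 = max2(3, 8) = 8
  v14 = min2(8, -9) = -9

Propagation after the edit:
  v2: runs — in7 -9->4; result 4.
  v11: runs — in7 -9->4; result -5.
  v12: runs — v2 3->4; v11 8->-5; result 4.
  v14: runs — v12 8->4; in7 -9->4; result 4.

New value of v14: 4.
Computations that run: v2, v11, v12, v14 — 4 in total.
Values that change: in7, v2, v11, v12, v14.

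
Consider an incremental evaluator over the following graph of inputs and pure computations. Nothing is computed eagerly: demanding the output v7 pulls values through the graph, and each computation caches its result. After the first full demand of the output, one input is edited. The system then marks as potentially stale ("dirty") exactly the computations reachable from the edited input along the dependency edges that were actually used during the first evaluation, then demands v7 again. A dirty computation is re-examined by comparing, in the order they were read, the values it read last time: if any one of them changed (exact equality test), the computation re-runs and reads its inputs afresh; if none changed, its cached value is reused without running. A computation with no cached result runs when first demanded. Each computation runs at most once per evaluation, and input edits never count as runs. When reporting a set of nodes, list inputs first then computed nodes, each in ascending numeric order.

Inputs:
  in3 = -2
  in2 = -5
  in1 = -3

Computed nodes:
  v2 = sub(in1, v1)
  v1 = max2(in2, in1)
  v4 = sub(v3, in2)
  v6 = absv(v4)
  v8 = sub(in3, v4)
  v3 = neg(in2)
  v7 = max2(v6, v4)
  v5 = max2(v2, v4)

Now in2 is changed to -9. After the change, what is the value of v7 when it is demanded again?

Initial pass — values computed on the first demand:
  v3 = neg(-5) = 5
  v4 = sub(5, -5) = 10
  v6 = absv(10) = 10
  v7 = max2(10, 10) = 10

Second demand — change propagation:
  v3: re-runs because in2 -5->-9; new result 9.
  v4: re-runs because v3 5->9; in2 -5->-9; new result 18.
  v6: re-runs because v4 10->18; new result 18.
  v7: re-runs because v6 10->18; v4 10->18; new result 18.

v7 now evaluates to 18.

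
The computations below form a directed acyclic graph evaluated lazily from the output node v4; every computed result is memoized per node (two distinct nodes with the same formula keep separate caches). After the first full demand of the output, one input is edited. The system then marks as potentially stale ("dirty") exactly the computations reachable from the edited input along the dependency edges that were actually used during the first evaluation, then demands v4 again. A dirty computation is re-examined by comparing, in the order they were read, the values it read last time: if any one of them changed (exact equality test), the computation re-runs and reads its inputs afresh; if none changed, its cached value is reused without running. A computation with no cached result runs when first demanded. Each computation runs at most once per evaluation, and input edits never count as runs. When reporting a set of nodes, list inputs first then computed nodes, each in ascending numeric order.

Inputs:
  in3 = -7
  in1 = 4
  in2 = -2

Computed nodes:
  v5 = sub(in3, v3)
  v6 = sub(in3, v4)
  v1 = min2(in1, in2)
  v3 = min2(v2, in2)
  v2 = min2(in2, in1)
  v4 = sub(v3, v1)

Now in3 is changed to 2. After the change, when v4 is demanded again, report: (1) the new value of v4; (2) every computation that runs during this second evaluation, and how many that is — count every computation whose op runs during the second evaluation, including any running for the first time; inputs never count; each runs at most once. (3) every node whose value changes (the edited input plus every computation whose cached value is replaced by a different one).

First demand of the output computes:
  v1 = min2(4, -2) = -2
  v2 = min2(-2, 4) = -2
  v3 = min2(-2, -2) = -2
  v4 = sub(-2, -2) = 0

After the edit, cleaning proceeds:
  in3 only reaches undemanded nodes; the second demand re-runs nothing.

Note the shortcut — in3 feeds only undemanded nodes, so no recomputation happens.

Demanding v4 again yields 0.
0 computations run: none.
The nodes whose values change: in3.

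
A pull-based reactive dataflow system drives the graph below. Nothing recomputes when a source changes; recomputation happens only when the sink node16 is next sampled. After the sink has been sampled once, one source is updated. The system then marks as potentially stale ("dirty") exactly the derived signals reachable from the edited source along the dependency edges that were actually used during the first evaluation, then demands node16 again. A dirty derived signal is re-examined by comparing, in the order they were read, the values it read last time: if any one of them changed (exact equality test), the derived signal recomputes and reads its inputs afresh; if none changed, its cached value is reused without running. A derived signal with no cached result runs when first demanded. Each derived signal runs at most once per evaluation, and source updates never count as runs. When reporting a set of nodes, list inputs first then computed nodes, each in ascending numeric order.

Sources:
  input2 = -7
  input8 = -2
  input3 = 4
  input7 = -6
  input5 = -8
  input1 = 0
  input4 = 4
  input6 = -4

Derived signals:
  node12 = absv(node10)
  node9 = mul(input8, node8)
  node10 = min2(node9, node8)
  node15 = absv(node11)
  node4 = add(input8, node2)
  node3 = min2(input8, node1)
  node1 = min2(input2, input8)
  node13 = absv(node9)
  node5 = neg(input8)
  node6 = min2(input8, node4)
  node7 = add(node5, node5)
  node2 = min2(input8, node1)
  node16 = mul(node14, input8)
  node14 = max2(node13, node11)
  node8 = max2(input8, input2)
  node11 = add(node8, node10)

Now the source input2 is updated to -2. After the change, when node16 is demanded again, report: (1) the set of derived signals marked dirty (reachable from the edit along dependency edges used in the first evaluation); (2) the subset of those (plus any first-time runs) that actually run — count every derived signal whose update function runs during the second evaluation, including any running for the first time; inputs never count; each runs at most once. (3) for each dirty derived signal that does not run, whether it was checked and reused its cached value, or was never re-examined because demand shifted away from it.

Marked dirty: node8, node9, node10, node11, node13, node14, node16.
Derived signals that run: node8 — 1 in total.
Checked but reused from cache: node9, node10, node11, node13, node14, node16.
Key observation: the change is absorbed at node8 — it re-runs but produces the same value, and the output's value is unchanged.

First evaluation (everything demanded from the output):
  node8 = max2(-2, -7) = -2
  node9 = mul(-2, -2) = 4
  node10 = min2(4, -2) = -2
  node11 = add(-2, -2) = -4
  node13 = absv(4) = 4
  node14 = max2(4, -4) = 4
  node16 = mul(4, -2) = -8

Propagation after the edit:
  node8: runs — input2 -7->-2; result -2 (same value as before).
  node9: checked — values it read are unchanged (input8 unchanged, node8 unchanged); reused cached 4 without running.
  node10: checked — values it read are unchanged (node9 unchanged, node8 unchanged); reused cached -2 without running.
  node11: checked — values it read are unchanged (node8 unchanged, node10 unchanged); reused cached -4 without running.
  node13: checked — values it read are unchanged (node9 unchanged); reused cached 4 without running.
  node14: checked — values it read are unchanged (node13 unchanged, node11 unchanged); reused cached 4 without running.
  node16: checked — values it read are unchanged (node14 unchanged, input8 unchanged); reused cached -8 without running.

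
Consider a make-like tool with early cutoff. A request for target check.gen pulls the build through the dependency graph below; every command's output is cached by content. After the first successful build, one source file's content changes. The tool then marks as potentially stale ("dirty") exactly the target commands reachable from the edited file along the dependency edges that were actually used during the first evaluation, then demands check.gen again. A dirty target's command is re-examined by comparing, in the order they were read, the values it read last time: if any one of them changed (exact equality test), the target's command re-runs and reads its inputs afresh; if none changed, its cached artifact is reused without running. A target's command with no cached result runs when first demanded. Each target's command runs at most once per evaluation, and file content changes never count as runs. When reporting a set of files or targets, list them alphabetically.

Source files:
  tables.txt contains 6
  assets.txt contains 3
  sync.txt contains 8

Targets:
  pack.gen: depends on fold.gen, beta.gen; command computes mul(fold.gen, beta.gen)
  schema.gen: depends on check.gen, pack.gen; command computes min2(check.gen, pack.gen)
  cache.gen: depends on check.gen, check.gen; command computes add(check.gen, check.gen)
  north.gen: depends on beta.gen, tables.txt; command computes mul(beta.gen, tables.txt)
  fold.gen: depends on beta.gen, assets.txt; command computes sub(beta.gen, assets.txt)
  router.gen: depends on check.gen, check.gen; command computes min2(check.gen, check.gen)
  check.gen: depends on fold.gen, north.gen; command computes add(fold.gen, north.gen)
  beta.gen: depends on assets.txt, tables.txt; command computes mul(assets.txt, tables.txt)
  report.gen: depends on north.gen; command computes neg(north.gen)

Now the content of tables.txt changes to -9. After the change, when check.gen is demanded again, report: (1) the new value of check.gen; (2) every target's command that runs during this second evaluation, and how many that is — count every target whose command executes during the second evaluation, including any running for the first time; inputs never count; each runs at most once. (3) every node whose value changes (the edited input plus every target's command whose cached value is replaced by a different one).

Demanding check.gen again yields 213.
4 target commands run: beta.gen, check.gen, fold.gen, north.gen.
The nodes whose values change: beta.gen, check.gen, fold.gen, north.gen, tables.txt.

First demand of the output computes:
  beta.gen = mul(3, 6) = 18
  fold.gen = sub(18, 3) = 15
  north.gen = mul(18, 6) = 108
  check.gen = add(15, 108) = 123

After the edit, cleaning proceeds:
  beta.gen: a read changed (tables.txt 6->-9) — executes, giving -27.
  fold.gen: a read changed (beta.gen 18->-27) — executes, giving -30.
  north.gen: a read changed (beta.gen 18->-27; tables.txt 6->-9) — executes, giving 243.
  check.gen: a read changed (fold.gen 15->-30; north.gen 108->243) — executes, giving 213.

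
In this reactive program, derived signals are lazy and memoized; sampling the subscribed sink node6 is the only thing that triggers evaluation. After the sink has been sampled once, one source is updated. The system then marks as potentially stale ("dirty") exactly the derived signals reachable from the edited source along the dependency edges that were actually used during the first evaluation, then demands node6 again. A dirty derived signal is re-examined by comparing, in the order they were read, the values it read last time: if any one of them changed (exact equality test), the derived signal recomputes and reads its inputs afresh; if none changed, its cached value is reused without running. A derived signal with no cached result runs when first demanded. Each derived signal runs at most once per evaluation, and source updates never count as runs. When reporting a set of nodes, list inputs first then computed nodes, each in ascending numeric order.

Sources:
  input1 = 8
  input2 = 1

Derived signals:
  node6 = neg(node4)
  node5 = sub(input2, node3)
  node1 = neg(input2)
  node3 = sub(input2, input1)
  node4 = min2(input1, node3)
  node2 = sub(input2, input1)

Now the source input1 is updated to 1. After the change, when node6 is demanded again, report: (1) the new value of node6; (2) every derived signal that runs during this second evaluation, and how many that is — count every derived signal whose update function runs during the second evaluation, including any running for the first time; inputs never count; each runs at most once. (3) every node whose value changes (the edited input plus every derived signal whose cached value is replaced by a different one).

Demanding node6 again yields 0.
3 derived signals run: node3, node4, node6.
The nodes whose values change: input1, node3, node4, node6.

First demand of the output computes:
  node3 = sub(1, 8) = -7
  node4 = min2(8, -7) = -7
  node6 = neg(-7) = 7

After the edit, cleaning proceeds:
  node3: a read changed (input1 8->1) — executes, giving 0.
  node4: a read changed (input1 8->1; node3 -7->0) — executes, giving 0.
  node6: a read changed (node4 -7->0) — executes, giving 0.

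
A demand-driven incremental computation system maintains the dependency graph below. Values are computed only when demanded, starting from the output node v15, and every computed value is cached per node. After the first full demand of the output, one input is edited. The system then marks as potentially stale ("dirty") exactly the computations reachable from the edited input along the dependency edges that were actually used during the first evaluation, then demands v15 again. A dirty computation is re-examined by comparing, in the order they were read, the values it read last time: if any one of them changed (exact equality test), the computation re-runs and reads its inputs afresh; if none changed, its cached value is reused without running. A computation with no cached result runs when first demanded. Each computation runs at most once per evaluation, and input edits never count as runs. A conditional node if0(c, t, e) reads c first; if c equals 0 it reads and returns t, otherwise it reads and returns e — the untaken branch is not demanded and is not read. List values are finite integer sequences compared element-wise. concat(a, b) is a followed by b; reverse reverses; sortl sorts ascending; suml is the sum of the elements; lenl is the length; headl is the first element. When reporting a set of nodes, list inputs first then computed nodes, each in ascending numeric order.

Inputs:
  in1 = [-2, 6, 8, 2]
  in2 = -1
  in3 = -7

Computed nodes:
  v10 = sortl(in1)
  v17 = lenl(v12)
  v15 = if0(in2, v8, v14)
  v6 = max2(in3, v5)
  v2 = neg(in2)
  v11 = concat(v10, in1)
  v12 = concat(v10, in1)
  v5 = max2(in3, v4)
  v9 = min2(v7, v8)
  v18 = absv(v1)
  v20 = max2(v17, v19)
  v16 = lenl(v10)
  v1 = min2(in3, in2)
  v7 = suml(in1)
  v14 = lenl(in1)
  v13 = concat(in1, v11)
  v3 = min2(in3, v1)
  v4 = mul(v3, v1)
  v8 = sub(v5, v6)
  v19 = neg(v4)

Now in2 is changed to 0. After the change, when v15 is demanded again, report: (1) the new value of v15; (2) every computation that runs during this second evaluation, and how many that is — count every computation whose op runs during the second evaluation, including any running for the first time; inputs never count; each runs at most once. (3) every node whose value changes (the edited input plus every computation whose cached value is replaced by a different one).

First evaluation (everything demanded from the output):
  v14 = lenl([-2, 6, 8, 2]) = 4
  v15 = if0(in2=-1 -> else branch v14) = 4

Propagation after the edit:
  v1: demanded for the first time — runs, produces -7.
  v3: demanded for the first time — runs, produces -7.
  v4: demanded for the first time — runs, produces 49.
  v5: demanded for the first time — runs, produces 49.
  v6: demanded for the first time — runs, produces 49.
  v8: demanded for the first time — runs, produces 0.
  v15: runs — in2 -1->0; result 0.

Key observation: a condition flipped, so demand reaches new nodes — v1, v3, v4, v5, v6, v8 run for the first time.

New value of v15: 0.
Computations that run: v1, v3, v4, v5, v6, v8, v15 — 7 in total.
Values that change: in2, v15.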